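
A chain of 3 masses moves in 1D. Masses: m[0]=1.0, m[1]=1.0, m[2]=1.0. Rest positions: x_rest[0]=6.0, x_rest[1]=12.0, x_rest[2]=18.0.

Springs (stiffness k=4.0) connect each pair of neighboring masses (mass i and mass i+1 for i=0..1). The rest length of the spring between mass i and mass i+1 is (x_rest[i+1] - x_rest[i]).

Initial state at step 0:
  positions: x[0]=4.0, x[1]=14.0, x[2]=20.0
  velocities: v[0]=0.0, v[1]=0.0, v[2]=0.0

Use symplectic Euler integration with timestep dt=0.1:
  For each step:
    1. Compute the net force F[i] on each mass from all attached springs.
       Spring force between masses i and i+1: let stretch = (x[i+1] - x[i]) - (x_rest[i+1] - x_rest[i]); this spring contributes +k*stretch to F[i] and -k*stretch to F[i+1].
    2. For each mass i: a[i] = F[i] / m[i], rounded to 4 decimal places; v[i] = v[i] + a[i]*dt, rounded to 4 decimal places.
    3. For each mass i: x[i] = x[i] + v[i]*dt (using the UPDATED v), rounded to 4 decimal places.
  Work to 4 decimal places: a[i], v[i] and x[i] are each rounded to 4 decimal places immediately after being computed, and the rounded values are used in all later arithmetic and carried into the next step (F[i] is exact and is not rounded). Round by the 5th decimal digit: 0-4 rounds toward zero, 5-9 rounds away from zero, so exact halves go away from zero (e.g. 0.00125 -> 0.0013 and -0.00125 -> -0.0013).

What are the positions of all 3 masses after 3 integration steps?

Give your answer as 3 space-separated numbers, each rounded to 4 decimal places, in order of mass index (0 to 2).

Answer: 4.8973 13.1337 19.9690

Derivation:
Step 0: x=[4.0000 14.0000 20.0000] v=[0.0000 0.0000 0.0000]
Step 1: x=[4.1600 13.8400 20.0000] v=[1.6000 -1.6000 0.0000]
Step 2: x=[4.4672 13.5392 19.9936] v=[3.0720 -3.0080 -0.0640]
Step 3: x=[4.8973 13.1337 19.9690] v=[4.3008 -4.0550 -0.2458]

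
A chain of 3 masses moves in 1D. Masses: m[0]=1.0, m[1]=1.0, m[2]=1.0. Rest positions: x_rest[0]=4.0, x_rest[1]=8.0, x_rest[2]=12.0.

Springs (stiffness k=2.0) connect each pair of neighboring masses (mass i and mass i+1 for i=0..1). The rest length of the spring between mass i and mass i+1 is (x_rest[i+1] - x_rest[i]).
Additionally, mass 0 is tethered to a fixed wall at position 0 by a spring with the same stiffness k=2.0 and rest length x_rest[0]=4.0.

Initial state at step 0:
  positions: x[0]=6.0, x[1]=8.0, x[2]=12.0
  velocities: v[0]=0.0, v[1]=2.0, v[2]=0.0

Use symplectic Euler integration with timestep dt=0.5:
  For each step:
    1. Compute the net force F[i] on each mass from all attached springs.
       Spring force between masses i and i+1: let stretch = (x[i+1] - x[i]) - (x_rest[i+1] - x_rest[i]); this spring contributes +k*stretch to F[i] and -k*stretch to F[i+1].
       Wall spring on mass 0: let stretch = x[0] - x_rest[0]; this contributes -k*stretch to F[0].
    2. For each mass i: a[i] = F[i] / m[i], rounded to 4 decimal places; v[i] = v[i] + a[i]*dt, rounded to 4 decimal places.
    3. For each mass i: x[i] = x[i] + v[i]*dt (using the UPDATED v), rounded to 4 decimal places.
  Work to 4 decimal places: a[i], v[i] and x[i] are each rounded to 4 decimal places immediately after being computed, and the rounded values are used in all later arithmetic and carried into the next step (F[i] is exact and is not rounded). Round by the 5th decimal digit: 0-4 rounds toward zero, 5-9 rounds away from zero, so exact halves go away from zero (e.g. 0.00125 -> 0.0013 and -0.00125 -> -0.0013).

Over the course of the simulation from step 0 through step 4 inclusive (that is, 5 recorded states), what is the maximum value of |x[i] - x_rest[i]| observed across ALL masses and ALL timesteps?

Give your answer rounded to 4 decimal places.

Answer: 2.7500

Derivation:
Step 0: x=[6.0000 8.0000 12.0000] v=[0.0000 2.0000 0.0000]
Step 1: x=[4.0000 10.0000 12.0000] v=[-4.0000 4.0000 0.0000]
Step 2: x=[3.0000 10.0000 13.0000] v=[-2.0000 0.0000 2.0000]
Step 3: x=[4.0000 8.0000 14.5000] v=[2.0000 -4.0000 3.0000]
Step 4: x=[5.0000 7.2500 14.7500] v=[2.0000 -1.5000 0.5000]
Max displacement = 2.7500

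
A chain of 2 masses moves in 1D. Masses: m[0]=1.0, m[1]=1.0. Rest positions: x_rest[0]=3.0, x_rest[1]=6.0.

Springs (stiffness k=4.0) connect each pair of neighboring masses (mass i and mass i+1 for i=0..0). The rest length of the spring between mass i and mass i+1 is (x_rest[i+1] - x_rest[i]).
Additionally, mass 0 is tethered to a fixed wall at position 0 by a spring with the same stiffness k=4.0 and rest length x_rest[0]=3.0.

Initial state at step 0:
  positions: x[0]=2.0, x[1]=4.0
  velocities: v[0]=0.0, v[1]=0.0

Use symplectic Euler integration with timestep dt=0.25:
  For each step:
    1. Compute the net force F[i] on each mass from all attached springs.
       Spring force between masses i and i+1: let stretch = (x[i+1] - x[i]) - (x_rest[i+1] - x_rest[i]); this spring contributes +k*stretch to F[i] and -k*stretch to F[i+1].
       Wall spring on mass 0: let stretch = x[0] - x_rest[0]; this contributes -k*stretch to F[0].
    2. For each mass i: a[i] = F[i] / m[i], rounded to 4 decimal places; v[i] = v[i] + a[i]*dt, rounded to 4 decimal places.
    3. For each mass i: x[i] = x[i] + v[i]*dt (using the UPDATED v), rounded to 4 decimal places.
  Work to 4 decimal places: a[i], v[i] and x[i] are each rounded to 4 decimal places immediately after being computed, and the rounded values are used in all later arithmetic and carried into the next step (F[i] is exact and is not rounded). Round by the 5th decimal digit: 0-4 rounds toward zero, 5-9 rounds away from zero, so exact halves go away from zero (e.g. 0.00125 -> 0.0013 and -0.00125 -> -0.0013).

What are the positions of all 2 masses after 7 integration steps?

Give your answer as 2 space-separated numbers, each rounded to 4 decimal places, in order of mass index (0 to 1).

Step 0: x=[2.0000 4.0000] v=[0.0000 0.0000]
Step 1: x=[2.0000 4.2500] v=[0.0000 1.0000]
Step 2: x=[2.0625 4.6875] v=[0.2500 1.7500]
Step 3: x=[2.2656 5.2188] v=[0.8125 2.1250]
Step 4: x=[2.6406 5.7618] v=[1.5001 2.1718]
Step 5: x=[3.1358 6.2745] v=[1.9807 2.0506]
Step 6: x=[3.6317 6.7525] v=[1.9836 1.9119]
Step 7: x=[3.9999 7.2003] v=[1.4727 1.7911]

Answer: 3.9999 7.2003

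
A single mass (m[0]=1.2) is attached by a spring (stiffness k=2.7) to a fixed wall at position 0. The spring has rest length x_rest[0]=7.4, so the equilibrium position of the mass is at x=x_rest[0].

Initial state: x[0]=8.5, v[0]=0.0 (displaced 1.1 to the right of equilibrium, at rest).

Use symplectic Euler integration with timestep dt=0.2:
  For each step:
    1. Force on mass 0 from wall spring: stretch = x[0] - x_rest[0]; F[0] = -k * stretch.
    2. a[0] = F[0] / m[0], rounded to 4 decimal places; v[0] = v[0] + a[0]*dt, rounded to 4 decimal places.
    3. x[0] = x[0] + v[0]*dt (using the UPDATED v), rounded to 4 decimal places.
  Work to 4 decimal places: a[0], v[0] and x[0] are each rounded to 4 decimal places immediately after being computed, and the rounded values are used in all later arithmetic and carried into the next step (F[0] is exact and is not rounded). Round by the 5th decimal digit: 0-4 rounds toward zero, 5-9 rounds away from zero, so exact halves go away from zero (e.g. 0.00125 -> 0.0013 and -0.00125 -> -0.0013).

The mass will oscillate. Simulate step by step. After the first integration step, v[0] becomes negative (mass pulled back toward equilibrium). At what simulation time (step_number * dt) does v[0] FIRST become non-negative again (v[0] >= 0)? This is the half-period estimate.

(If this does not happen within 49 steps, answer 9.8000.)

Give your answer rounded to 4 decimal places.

Answer: 2.2000

Derivation:
Step 0: x=[8.5000] v=[0.0000]
Step 1: x=[8.4010] v=[-0.4950]
Step 2: x=[8.2119] v=[-0.9455]
Step 3: x=[7.9497] v=[-1.3109]
Step 4: x=[7.6380] v=[-1.5583]
Step 5: x=[7.3049] v=[-1.6654]
Step 6: x=[6.9804] v=[-1.6226]
Step 7: x=[6.6936] v=[-1.4338]
Step 8: x=[6.4704] v=[-1.1159]
Step 9: x=[6.3309] v=[-0.6976]
Step 10: x=[6.2876] v=[-0.2165]
Step 11: x=[6.3444] v=[0.2841]
First v>=0 after going negative at step 11, time=2.2000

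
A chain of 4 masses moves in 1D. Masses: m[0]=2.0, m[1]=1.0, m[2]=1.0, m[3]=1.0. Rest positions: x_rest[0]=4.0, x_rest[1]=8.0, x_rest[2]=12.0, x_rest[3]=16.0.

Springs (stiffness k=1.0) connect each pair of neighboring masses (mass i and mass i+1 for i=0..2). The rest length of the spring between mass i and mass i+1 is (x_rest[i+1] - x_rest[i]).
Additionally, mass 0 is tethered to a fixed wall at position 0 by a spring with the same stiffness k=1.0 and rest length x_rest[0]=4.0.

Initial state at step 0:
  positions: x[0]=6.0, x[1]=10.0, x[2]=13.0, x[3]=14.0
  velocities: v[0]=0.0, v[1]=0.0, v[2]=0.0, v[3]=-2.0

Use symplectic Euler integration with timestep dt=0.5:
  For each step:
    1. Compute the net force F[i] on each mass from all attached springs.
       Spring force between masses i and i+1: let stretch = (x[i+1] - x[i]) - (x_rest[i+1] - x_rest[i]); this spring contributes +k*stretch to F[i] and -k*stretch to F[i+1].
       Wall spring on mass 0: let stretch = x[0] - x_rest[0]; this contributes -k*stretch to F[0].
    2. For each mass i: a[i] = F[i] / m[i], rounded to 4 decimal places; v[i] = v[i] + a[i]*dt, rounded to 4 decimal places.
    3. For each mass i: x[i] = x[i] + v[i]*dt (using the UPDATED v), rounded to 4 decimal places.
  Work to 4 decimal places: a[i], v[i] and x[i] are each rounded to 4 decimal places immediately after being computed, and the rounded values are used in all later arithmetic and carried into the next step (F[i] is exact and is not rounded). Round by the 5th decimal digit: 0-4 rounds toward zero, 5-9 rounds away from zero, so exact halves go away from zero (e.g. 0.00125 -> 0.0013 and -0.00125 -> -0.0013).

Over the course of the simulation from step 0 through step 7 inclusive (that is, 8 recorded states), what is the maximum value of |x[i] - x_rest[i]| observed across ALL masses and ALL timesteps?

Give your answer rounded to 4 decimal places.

Step 0: x=[6.0000 10.0000 13.0000 14.0000] v=[0.0000 0.0000 0.0000 -2.0000]
Step 1: x=[5.7500 9.7500 12.5000 13.7500] v=[-0.5000 -0.5000 -1.0000 -0.5000]
Step 2: x=[5.2813 9.1875 11.6250 14.1875] v=[-0.9375 -1.1250 -1.7500 0.8750]
Step 3: x=[4.6407 8.2578 10.7813 14.9844] v=[-1.2813 -1.8594 -1.6875 1.5938]
Step 4: x=[3.8721 7.0547 10.3575 15.7306] v=[-1.5372 -2.4062 -0.8477 1.4923]
Step 5: x=[3.0173 5.8817 10.4513 16.1335] v=[-1.7096 -2.3461 0.1875 0.8058]
Step 6: x=[2.1434 5.1350 10.8232 16.1159] v=[-1.7479 -1.4935 0.7438 -0.0353]
Step 7: x=[1.3755 5.0624 11.0963 15.7751] v=[-1.5359 -0.1452 0.5461 -0.6817]
Max displacement = 2.9376

Answer: 2.9376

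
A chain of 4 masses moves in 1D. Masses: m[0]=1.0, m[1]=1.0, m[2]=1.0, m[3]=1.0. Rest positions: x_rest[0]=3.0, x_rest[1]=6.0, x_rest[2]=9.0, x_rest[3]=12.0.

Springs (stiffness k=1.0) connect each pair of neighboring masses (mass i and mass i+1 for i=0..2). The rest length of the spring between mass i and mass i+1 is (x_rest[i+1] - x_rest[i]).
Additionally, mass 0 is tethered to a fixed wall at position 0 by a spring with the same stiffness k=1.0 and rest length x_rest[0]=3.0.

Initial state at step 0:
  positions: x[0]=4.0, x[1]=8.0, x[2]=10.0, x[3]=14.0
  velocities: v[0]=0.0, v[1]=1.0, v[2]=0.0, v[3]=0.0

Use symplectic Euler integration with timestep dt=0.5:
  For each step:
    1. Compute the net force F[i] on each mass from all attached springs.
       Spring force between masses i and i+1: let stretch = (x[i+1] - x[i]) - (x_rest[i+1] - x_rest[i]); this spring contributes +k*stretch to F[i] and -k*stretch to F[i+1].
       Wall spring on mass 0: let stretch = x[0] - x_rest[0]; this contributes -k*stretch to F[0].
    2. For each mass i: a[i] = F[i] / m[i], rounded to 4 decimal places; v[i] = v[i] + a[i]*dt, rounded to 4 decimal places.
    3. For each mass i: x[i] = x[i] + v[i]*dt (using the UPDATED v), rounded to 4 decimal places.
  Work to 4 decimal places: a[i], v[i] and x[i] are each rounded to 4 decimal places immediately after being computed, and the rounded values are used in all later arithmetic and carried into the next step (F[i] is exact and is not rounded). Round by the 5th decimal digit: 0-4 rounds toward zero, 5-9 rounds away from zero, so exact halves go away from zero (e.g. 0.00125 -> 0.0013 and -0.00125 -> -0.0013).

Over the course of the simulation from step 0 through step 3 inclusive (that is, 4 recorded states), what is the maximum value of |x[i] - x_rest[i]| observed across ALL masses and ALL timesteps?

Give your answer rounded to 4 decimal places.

Answer: 2.5469

Derivation:
Step 0: x=[4.0000 8.0000 10.0000 14.0000] v=[0.0000 1.0000 0.0000 0.0000]
Step 1: x=[4.0000 8.0000 10.5000 13.7500] v=[0.0000 0.0000 1.0000 -0.5000]
Step 2: x=[4.0000 7.6250 11.1875 13.4375] v=[0.0000 -0.7500 1.3750 -0.6250]
Step 3: x=[3.9063 7.2344 11.5469 13.3125] v=[-0.1875 -0.7813 0.7188 -0.2500]
Max displacement = 2.5469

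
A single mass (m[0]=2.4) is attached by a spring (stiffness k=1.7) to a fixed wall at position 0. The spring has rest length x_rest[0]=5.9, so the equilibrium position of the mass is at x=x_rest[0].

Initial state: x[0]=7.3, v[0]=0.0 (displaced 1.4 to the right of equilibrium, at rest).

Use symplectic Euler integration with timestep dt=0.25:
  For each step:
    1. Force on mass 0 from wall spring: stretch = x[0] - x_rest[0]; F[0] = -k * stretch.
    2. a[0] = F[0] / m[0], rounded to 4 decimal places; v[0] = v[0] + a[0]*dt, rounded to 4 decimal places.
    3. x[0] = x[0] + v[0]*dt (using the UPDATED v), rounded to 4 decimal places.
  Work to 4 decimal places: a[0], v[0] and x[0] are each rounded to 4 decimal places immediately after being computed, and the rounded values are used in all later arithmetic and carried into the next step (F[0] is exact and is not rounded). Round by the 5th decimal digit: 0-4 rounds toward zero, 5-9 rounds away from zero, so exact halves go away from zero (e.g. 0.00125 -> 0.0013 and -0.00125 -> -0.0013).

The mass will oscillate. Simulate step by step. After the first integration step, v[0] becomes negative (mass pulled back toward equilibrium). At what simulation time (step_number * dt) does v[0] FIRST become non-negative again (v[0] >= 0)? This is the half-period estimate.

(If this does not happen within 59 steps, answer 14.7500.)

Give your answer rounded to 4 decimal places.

Step 0: x=[7.3000] v=[0.0000]
Step 1: x=[7.2380] v=[-0.2479]
Step 2: x=[7.1168] v=[-0.4849]
Step 3: x=[6.9417] v=[-0.7004]
Step 4: x=[6.7205] v=[-0.8849]
Step 5: x=[6.4630] v=[-1.0302]
Step 6: x=[6.1805] v=[-1.1299]
Step 7: x=[5.8856] v=[-1.1796]
Step 8: x=[5.5913] v=[-1.1771]
Step 9: x=[5.3107] v=[-1.1224]
Step 10: x=[5.0562] v=[-1.0181]
Step 11: x=[4.8390] v=[-0.8687]
Step 12: x=[4.6688] v=[-0.6808]
Step 13: x=[4.5531] v=[-0.4628]
Step 14: x=[4.4970] v=[-0.2243]
Step 15: x=[4.5031] v=[0.0242]
First v>=0 after going negative at step 15, time=3.7500

Answer: 3.7500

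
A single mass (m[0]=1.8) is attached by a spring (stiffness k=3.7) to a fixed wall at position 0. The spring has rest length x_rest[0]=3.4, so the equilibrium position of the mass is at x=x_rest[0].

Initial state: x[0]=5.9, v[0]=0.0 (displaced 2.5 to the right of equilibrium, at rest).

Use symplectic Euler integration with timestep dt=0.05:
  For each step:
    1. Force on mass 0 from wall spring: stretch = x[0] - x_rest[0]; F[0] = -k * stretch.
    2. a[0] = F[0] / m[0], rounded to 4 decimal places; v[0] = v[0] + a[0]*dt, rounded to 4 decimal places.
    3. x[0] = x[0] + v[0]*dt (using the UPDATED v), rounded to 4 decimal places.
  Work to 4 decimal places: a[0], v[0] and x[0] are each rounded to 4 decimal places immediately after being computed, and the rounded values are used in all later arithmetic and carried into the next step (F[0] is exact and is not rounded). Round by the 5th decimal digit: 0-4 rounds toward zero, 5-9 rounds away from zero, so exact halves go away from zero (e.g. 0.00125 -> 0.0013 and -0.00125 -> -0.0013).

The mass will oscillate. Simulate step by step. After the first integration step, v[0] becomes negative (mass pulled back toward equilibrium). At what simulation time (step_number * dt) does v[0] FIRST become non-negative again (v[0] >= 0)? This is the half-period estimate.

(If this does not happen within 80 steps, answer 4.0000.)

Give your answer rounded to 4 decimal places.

Answer: 2.2000

Derivation:
Step 0: x=[5.9000] v=[0.0000]
Step 1: x=[5.8872] v=[-0.2569]
Step 2: x=[5.8616] v=[-0.5125]
Step 3: x=[5.8233] v=[-0.7655]
Step 4: x=[5.7726] v=[-1.0146]
Step 5: x=[5.7097] v=[-1.2585]
Step 6: x=[5.6349] v=[-1.4959]
Step 7: x=[5.5486] v=[-1.7256]
Step 8: x=[5.4513] v=[-1.9464]
Step 9: x=[5.3434] v=[-2.1572]
Step 10: x=[5.2256] v=[-2.3569]
Step 11: x=[5.0984] v=[-2.5445]
Step 12: x=[4.9624] v=[-2.7191]
Step 13: x=[4.8184] v=[-2.8797]
Step 14: x=[4.6671] v=[-3.0255]
Step 15: x=[4.5093] v=[-3.1557]
Step 16: x=[4.3458] v=[-3.2697]
Step 17: x=[4.1775] v=[-3.3669]
Step 18: x=[4.0052] v=[-3.4468]
Step 19: x=[3.8298] v=[-3.5090]
Step 20: x=[3.6521] v=[-3.5532]
Step 21: x=[3.4731] v=[-3.5791]
Step 22: x=[3.2938] v=[-3.5866]
Step 23: x=[3.1150] v=[-3.5757]
Step 24: x=[2.9377] v=[-3.5464]
Step 25: x=[2.7628] v=[-3.4989]
Step 26: x=[2.5911] v=[-3.4334]
Step 27: x=[2.4236] v=[-3.3503]
Step 28: x=[2.2611] v=[-3.2500]
Step 29: x=[2.1045] v=[-3.1329]
Step 30: x=[1.9545] v=[-2.9998]
Step 31: x=[1.8119] v=[-2.8512]
Step 32: x=[1.6775] v=[-2.6880]
Step 33: x=[1.5520] v=[-2.5110]
Step 34: x=[1.4359] v=[-2.3211]
Step 35: x=[1.3299] v=[-2.1192]
Step 36: x=[1.2346] v=[-1.9064]
Step 37: x=[1.1504] v=[-1.6838]
Step 38: x=[1.0778] v=[-1.4526]
Step 39: x=[1.0171] v=[-1.2139]
Step 40: x=[0.9687] v=[-0.9690]
Step 41: x=[0.9327] v=[-0.7191]
Step 42: x=[0.9094] v=[-0.4655]
Step 43: x=[0.8989] v=[-0.2095]
Step 44: x=[0.9013] v=[0.0476]
First v>=0 after going negative at step 44, time=2.2000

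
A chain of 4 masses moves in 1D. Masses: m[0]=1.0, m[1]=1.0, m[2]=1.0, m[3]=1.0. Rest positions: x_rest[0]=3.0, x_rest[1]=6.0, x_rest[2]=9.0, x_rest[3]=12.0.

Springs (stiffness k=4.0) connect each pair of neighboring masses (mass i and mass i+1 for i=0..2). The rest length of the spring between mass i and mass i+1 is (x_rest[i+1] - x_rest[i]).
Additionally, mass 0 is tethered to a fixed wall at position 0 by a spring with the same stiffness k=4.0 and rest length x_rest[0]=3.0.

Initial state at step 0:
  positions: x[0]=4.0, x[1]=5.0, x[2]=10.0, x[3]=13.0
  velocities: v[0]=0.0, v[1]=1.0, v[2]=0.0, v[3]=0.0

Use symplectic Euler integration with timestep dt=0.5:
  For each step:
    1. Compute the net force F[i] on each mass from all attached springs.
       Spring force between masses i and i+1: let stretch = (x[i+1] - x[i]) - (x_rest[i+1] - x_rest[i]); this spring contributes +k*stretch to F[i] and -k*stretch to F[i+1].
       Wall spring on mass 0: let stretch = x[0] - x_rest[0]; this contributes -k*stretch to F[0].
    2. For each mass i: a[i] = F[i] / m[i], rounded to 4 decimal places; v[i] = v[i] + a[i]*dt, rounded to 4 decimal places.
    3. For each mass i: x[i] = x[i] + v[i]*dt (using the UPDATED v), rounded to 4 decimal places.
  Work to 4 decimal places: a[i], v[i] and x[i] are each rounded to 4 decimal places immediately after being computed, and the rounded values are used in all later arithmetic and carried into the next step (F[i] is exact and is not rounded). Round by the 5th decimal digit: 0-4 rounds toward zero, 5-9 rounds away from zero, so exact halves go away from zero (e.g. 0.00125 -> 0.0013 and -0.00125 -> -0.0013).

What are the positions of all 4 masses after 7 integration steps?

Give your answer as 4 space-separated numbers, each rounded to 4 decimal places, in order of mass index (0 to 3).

Answer: 5.5000 3.0000 10.5000 11.0000

Derivation:
Step 0: x=[4.0000 5.0000 10.0000 13.0000] v=[0.0000 1.0000 0.0000 0.0000]
Step 1: x=[1.0000 9.5000 8.0000 13.0000] v=[-6.0000 9.0000 -4.0000 0.0000]
Step 2: x=[5.5000 4.0000 12.5000 11.0000] v=[9.0000 -11.0000 9.0000 -4.0000]
Step 3: x=[3.0000 8.5000 7.0000 13.5000] v=[-5.0000 9.0000 -11.0000 5.0000]
Step 4: x=[3.0000 6.0000 9.5000 12.5000] v=[0.0000 -5.0000 5.0000 -2.0000]
Step 5: x=[3.0000 4.0000 11.5000 11.5000] v=[0.0000 -4.0000 4.0000 -2.0000]
Step 6: x=[1.0000 8.5000 6.0000 13.5000] v=[-4.0000 9.0000 -11.0000 4.0000]
Step 7: x=[5.5000 3.0000 10.5000 11.0000] v=[9.0000 -11.0000 9.0000 -5.0000]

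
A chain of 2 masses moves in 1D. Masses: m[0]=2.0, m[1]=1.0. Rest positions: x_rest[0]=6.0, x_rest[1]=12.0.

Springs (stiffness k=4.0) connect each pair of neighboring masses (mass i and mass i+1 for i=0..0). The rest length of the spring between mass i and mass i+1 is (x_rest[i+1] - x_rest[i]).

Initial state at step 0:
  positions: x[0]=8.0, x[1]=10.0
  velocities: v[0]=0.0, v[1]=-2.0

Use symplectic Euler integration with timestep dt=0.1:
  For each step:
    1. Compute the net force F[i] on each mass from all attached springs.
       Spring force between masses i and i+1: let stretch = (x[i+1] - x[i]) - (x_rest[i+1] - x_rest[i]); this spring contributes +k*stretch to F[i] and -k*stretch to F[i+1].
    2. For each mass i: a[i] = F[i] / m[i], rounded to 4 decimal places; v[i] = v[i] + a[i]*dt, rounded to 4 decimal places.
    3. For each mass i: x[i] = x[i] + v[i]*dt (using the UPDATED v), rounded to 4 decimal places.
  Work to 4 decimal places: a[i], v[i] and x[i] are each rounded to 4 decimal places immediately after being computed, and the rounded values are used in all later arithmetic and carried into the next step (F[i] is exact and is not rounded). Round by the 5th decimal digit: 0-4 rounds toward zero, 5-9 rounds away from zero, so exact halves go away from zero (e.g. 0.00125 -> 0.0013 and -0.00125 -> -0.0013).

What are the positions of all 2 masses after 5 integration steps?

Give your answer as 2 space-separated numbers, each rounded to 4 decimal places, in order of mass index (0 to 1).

Step 0: x=[8.0000 10.0000] v=[0.0000 -2.0000]
Step 1: x=[7.9200 9.9600] v=[-0.8000 -0.4000]
Step 2: x=[7.7608 10.0784] v=[-1.5920 1.1840]
Step 3: x=[7.5280 10.3441] v=[-2.3285 2.6570]
Step 4: x=[7.2315 10.7372] v=[-2.9653 3.9306]
Step 5: x=[6.8851 11.2300] v=[-3.4642 4.9283]

Answer: 6.8851 11.2300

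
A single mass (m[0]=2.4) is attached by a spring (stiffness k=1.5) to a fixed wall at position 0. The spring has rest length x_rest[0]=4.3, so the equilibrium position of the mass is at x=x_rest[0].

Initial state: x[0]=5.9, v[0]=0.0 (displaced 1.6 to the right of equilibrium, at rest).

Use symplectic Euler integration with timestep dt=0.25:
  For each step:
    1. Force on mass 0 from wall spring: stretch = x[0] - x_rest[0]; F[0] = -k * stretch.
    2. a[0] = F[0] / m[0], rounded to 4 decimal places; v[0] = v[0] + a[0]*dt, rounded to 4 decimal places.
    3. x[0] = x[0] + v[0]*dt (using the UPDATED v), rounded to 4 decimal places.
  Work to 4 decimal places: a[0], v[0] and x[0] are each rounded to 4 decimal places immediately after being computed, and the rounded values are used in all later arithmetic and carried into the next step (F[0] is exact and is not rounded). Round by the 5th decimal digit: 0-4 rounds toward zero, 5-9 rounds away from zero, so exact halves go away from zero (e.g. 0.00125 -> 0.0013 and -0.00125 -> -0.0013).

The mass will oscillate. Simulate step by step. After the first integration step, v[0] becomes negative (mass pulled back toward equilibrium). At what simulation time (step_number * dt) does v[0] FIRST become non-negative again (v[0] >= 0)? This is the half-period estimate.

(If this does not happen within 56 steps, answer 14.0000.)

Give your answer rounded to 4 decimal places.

Answer: 4.0000

Derivation:
Step 0: x=[5.9000] v=[0.0000]
Step 1: x=[5.8375] v=[-0.2500]
Step 2: x=[5.7150] v=[-0.4902]
Step 3: x=[5.5372] v=[-0.7113]
Step 4: x=[5.3111] v=[-0.9046]
Step 5: x=[5.0455] v=[-1.0626]
Step 6: x=[4.7507] v=[-1.1791]
Step 7: x=[4.4383] v=[-1.2495]
Step 8: x=[4.1205] v=[-1.2711]
Step 9: x=[3.8097] v=[-1.2431]
Step 10: x=[3.5181] v=[-1.1665]
Step 11: x=[3.2570] v=[-1.0443]
Step 12: x=[3.0367] v=[-0.8813]
Step 13: x=[2.8657] v=[-0.6839]
Step 14: x=[2.7508] v=[-0.4598]
Step 15: x=[2.6964] v=[-0.2177]
Step 16: x=[2.7046] v=[0.0329]
First v>=0 after going negative at step 16, time=4.0000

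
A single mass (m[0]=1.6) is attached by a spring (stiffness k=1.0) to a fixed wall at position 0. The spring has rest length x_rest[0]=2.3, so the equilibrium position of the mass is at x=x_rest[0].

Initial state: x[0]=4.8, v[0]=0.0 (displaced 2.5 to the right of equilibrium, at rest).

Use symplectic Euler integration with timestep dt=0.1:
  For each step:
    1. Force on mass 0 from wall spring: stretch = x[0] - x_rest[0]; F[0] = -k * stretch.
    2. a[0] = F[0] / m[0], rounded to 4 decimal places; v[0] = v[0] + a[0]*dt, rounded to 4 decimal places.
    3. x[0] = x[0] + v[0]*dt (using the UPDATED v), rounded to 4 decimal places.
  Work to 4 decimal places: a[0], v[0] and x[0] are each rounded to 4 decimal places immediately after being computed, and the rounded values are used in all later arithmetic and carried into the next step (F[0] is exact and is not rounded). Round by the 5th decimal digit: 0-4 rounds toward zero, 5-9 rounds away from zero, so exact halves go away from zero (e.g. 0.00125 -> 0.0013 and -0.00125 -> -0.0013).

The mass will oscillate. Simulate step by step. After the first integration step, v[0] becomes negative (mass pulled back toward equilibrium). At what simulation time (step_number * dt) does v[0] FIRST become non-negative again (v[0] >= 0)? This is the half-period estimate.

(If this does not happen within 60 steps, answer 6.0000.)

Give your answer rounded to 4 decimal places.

Step 0: x=[4.8000] v=[0.0000]
Step 1: x=[4.7844] v=[-0.1563]
Step 2: x=[4.7532] v=[-0.3116]
Step 3: x=[4.7067] v=[-0.4649]
Step 4: x=[4.6452] v=[-0.6153]
Step 5: x=[4.5690] v=[-0.7619]
Step 6: x=[4.4786] v=[-0.9037]
Step 7: x=[4.3746] v=[-1.0399]
Step 8: x=[4.2576] v=[-1.1696]
Step 9: x=[4.1284] v=[-1.2920]
Step 10: x=[3.9878] v=[-1.4063]
Step 11: x=[3.8366] v=[-1.5118]
Step 12: x=[3.6758] v=[-1.6078]
Step 13: x=[3.5064] v=[-1.6938]
Step 14: x=[3.3295] v=[-1.7692]
Step 15: x=[3.1462] v=[-1.8335]
Step 16: x=[2.9576] v=[-1.8864]
Step 17: x=[2.7649] v=[-1.9275]
Step 18: x=[2.5692] v=[-1.9566]
Step 19: x=[2.3719] v=[-1.9734]
Step 20: x=[2.1741] v=[-1.9779]
Step 21: x=[1.9771] v=[-1.9700]
Step 22: x=[1.7821] v=[-1.9498]
Step 23: x=[1.5904] v=[-1.9174]
Step 24: x=[1.4031] v=[-1.8731]
Step 25: x=[1.2214] v=[-1.8170]
Step 26: x=[1.0464] v=[-1.7496]
Step 27: x=[0.8793] v=[-1.6713]
Step 28: x=[0.7211] v=[-1.5825]
Step 29: x=[0.5727] v=[-1.4838]
Step 30: x=[0.4351] v=[-1.3758]
Step 31: x=[0.3092] v=[-1.2592]
Step 32: x=[0.1957] v=[-1.1348]
Step 33: x=[0.0954] v=[-1.0033]
Step 34: x=[0.0089] v=[-0.8655]
Step 35: x=[-0.0633] v=[-0.7223]
Step 36: x=[-0.1208] v=[-0.5746]
Step 37: x=[-0.1631] v=[-0.4233]
Step 38: x=[-0.1900] v=[-0.2694]
Step 39: x=[-0.2014] v=[-0.1138]
Step 40: x=[-0.1972] v=[0.0425]
First v>=0 after going negative at step 40, time=4.0000

Answer: 4.0000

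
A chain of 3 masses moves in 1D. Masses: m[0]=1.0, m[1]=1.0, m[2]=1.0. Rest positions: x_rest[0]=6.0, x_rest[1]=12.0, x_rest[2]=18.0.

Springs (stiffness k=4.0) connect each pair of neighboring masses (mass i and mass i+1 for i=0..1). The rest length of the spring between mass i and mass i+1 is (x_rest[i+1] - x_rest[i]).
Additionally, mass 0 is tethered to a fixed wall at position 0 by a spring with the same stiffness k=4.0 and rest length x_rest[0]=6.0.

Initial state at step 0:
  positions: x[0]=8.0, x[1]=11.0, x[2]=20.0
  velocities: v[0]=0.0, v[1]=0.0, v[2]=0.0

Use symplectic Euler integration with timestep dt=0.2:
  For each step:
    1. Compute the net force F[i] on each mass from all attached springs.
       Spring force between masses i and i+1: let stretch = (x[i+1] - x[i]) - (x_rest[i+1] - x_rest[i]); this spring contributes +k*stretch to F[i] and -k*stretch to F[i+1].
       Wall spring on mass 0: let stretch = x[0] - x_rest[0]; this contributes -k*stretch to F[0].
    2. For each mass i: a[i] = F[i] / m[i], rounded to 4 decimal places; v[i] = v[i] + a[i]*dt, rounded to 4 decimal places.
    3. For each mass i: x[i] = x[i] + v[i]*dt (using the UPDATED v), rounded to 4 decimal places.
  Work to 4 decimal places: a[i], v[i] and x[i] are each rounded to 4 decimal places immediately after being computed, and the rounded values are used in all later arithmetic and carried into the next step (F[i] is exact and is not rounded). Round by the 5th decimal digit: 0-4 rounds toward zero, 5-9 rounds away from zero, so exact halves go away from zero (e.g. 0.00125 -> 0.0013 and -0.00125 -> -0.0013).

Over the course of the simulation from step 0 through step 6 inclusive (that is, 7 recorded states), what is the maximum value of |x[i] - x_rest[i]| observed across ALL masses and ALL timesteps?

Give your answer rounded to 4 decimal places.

Answer: 2.6454

Derivation:
Step 0: x=[8.0000 11.0000 20.0000] v=[0.0000 0.0000 0.0000]
Step 1: x=[7.2000 11.9600 19.5200] v=[-4.0000 4.8000 -2.4000]
Step 2: x=[6.0096 13.3680 18.7904] v=[-5.9520 7.0400 -3.6480]
Step 3: x=[5.0350 14.4662 18.1532] v=[-4.8730 5.4912 -3.1859]
Step 4: x=[4.7638 14.6454 17.8861] v=[-1.3560 0.8958 -1.3355]
Step 5: x=[5.3114 13.7620 18.0605] v=[2.7382 -4.4169 0.8719]
Step 6: x=[6.3613 12.2143 18.5071] v=[5.2496 -7.7386 2.2331]
Max displacement = 2.6454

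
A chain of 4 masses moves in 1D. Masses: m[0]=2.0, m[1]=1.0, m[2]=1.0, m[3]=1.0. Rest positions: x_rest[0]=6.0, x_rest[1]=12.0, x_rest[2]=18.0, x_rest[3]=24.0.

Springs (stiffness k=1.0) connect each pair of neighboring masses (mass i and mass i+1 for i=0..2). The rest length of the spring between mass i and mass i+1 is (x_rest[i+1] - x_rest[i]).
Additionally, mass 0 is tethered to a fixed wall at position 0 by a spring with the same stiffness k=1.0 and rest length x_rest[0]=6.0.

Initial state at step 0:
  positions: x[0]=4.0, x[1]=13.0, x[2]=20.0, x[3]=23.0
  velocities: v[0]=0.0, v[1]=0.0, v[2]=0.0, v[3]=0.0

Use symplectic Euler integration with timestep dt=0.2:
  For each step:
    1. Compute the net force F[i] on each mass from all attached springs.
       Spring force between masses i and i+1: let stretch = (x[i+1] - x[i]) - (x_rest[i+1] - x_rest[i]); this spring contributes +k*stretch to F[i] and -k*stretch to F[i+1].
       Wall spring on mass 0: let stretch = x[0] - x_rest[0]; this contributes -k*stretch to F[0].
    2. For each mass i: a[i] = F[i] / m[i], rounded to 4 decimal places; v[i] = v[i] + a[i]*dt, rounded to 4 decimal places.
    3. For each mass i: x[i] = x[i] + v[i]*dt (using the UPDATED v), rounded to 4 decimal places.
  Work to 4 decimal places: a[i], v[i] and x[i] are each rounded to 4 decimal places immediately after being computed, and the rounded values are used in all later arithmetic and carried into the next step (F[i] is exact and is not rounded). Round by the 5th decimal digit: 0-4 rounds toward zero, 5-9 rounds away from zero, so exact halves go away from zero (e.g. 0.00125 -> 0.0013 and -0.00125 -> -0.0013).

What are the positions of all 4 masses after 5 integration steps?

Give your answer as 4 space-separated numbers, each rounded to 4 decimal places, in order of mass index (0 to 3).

Step 0: x=[4.0000 13.0000 20.0000 23.0000] v=[0.0000 0.0000 0.0000 0.0000]
Step 1: x=[4.1000 12.9200 19.8400 23.1200] v=[0.5000 -0.4000 -0.8000 0.6000]
Step 2: x=[4.2944 12.7640 19.5344 23.3488] v=[0.9720 -0.7800 -1.5280 1.1440]
Step 3: x=[4.5723 12.5400 19.1106 23.6650] v=[1.3895 -1.1198 -2.1192 1.5811]
Step 4: x=[4.9181 12.2602 18.6061 24.0390] v=[1.7290 -1.3992 -2.5224 1.8702]
Step 5: x=[5.3124 11.9405 18.0651 24.4357] v=[1.9714 -1.5984 -2.7050 1.9836]

Answer: 5.3124 11.9405 18.0651 24.4357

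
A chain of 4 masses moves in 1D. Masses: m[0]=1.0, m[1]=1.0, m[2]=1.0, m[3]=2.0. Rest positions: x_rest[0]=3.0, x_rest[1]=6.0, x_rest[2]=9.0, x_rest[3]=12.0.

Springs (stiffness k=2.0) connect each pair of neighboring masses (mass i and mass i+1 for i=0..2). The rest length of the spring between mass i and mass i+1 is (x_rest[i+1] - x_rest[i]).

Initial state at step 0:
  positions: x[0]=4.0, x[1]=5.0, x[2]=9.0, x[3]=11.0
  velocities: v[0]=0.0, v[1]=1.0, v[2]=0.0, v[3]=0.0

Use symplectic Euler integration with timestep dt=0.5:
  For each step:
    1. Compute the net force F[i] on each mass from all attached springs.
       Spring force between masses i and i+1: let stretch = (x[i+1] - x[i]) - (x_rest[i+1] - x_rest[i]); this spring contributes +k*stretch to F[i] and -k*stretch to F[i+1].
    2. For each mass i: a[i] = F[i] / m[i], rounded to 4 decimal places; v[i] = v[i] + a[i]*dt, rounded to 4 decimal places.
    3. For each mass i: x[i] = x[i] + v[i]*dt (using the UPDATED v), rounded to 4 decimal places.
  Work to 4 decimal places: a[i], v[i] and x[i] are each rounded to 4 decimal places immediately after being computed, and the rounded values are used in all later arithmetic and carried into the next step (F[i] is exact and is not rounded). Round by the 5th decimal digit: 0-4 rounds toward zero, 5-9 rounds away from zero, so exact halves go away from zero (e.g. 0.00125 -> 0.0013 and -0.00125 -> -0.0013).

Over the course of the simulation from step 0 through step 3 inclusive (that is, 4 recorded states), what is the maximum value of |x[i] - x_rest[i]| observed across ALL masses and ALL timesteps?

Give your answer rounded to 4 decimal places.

Answer: 1.5000

Derivation:
Step 0: x=[4.0000 5.0000 9.0000 11.0000] v=[0.0000 1.0000 0.0000 0.0000]
Step 1: x=[3.0000 7.0000 8.0000 11.2500] v=[-2.0000 4.0000 -2.0000 0.5000]
Step 2: x=[2.5000 7.5000 8.1250 11.4375] v=[-1.0000 1.0000 0.2500 0.3750]
Step 3: x=[3.0000 5.8125 9.5938 11.5469] v=[1.0000 -3.3750 2.9375 0.2188]
Max displacement = 1.5000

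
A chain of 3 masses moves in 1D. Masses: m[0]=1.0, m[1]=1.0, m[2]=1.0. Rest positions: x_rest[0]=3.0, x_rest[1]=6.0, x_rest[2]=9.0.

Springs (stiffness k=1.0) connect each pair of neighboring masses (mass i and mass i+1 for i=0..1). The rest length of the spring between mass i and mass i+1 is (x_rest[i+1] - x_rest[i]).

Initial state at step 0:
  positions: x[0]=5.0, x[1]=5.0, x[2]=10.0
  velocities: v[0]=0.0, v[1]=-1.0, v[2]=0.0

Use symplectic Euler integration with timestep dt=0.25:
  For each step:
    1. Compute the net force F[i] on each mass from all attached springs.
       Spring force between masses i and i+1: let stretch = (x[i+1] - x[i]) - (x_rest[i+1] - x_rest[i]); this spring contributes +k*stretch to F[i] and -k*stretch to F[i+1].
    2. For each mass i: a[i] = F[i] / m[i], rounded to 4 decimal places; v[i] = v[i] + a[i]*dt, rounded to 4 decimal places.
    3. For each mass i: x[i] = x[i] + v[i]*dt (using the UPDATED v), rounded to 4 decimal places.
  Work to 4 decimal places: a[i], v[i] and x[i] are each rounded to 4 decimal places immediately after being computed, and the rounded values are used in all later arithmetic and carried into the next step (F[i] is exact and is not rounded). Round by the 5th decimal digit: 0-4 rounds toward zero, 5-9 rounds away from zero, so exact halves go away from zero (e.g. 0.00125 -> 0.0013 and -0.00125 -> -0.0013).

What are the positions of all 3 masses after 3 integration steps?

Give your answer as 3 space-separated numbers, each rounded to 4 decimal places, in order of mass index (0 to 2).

Answer: 3.9661 5.9622 9.3218

Derivation:
Step 0: x=[5.0000 5.0000 10.0000] v=[0.0000 -1.0000 0.0000]
Step 1: x=[4.8125 5.0625 9.8750] v=[-0.7500 0.2500 -0.5000]
Step 2: x=[4.4531 5.4102 9.6367] v=[-1.4375 1.3906 -0.9531]
Step 3: x=[3.9661 5.9622 9.3218] v=[-1.9482 2.2080 -1.2597]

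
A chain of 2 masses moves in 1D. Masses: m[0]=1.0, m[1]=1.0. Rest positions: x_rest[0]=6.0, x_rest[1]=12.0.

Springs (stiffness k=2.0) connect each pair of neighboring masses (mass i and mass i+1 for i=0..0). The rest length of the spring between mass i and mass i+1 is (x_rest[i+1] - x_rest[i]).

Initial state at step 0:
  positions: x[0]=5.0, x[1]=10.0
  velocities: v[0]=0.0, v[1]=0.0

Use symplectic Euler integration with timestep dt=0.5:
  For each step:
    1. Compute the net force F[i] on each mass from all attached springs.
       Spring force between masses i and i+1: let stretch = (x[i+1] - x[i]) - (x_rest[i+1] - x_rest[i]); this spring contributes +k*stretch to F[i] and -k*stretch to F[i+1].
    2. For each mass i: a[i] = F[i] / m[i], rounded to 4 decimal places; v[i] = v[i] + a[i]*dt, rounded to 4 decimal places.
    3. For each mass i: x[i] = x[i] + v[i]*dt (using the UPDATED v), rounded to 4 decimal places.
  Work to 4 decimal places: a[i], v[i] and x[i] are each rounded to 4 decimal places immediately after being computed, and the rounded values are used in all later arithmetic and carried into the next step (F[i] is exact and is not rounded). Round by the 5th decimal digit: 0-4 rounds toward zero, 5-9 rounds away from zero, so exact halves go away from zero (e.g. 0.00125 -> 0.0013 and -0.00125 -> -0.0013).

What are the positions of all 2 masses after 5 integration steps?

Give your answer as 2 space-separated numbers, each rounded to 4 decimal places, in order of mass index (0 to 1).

Answer: 5.0000 10.0000

Derivation:
Step 0: x=[5.0000 10.0000] v=[0.0000 0.0000]
Step 1: x=[4.5000 10.5000] v=[-1.0000 1.0000]
Step 2: x=[4.0000 11.0000] v=[-1.0000 1.0000]
Step 3: x=[4.0000 11.0000] v=[0.0000 0.0000]
Step 4: x=[4.5000 10.5000] v=[1.0000 -1.0000]
Step 5: x=[5.0000 10.0000] v=[1.0000 -1.0000]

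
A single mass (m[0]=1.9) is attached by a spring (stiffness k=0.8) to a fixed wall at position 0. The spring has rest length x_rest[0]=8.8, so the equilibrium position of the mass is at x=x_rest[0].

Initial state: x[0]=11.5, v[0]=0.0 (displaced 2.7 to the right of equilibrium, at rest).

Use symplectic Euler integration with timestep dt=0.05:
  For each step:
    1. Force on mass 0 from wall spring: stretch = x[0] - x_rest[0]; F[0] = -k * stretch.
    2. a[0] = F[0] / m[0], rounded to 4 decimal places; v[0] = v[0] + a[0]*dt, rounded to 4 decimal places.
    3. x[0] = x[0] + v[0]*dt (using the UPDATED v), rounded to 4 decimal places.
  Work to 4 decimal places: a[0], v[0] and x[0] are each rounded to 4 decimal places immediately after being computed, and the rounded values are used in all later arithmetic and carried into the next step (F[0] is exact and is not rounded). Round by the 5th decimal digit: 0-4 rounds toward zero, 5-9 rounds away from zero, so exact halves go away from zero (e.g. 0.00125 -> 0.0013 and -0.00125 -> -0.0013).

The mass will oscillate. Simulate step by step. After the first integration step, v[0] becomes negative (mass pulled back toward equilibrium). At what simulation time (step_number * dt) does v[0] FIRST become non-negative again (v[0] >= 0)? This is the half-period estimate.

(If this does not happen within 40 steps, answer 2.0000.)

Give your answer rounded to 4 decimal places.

Answer: 2.0000

Derivation:
Step 0: x=[11.5000] v=[0.0000]
Step 1: x=[11.4972] v=[-0.0568]
Step 2: x=[11.4915] v=[-0.1136]
Step 3: x=[11.4830] v=[-0.1703]
Step 4: x=[11.4717] v=[-0.2268]
Step 5: x=[11.4576] v=[-0.2830]
Step 6: x=[11.4407] v=[-0.3390]
Step 7: x=[11.4210] v=[-0.3946]
Step 8: x=[11.3985] v=[-0.4498]
Step 9: x=[11.3733] v=[-0.5045]
Step 10: x=[11.3454] v=[-0.5587]
Step 11: x=[11.3148] v=[-0.6123]
Step 12: x=[11.2815] v=[-0.6652]
Step 13: x=[11.2456] v=[-0.7174]
Step 14: x=[11.2072] v=[-0.7689]
Step 15: x=[11.1662] v=[-0.8196]
Step 16: x=[11.1227] v=[-0.8694]
Step 17: x=[11.0768] v=[-0.9183]
Step 18: x=[11.0285] v=[-0.9662]
Step 19: x=[10.9778] v=[-1.0131]
Step 20: x=[10.9249] v=[-1.0590]
Step 21: x=[10.8697] v=[-1.1037]
Step 22: x=[10.8123] v=[-1.1473]
Step 23: x=[10.7528] v=[-1.1897]
Step 24: x=[10.6913] v=[-1.2308]
Step 25: x=[10.6278] v=[-1.2706]
Step 26: x=[10.5623] v=[-1.3091]
Step 27: x=[10.4950] v=[-1.3462]
Step 28: x=[10.4259] v=[-1.3819]
Step 29: x=[10.3551] v=[-1.4161]
Step 30: x=[10.2827] v=[-1.4488]
Step 31: x=[10.2087] v=[-1.4800]
Step 32: x=[10.1332] v=[-1.5097]
Step 33: x=[10.0563] v=[-1.5378]
Step 34: x=[9.9781] v=[-1.5643]
Step 35: x=[9.8986] v=[-1.5891]
Step 36: x=[9.8180] v=[-1.6122]
Step 37: x=[9.7363] v=[-1.6336]
Step 38: x=[9.6536] v=[-1.6533]
Step 39: x=[9.5700] v=[-1.6713]
Step 40: x=[9.4856] v=[-1.6875]
v[0] did not become non-negative within 40 steps; using fallback time=2.0000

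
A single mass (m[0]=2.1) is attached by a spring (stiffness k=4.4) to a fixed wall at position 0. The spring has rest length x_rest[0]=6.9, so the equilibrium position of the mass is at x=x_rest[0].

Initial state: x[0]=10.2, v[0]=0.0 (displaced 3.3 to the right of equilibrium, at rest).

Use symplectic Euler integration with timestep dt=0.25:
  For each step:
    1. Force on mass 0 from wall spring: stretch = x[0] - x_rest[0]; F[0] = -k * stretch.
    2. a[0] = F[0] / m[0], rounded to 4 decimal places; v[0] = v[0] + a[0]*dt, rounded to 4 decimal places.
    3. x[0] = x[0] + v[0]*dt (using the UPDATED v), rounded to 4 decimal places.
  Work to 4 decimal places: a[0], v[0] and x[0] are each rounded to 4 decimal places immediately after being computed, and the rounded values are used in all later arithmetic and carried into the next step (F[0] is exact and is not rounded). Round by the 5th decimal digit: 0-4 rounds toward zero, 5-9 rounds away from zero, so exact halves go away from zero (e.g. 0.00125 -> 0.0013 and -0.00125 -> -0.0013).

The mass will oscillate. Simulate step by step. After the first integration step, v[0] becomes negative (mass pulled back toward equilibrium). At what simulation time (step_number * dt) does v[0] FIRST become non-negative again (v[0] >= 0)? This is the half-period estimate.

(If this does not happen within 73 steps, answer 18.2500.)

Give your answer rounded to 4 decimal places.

Answer: 2.2500

Derivation:
Step 0: x=[10.2000] v=[0.0000]
Step 1: x=[9.7679] v=[-1.7286]
Step 2: x=[8.9602] v=[-3.2308]
Step 3: x=[7.8827] v=[-4.3100]
Step 4: x=[6.6765] v=[-4.8248]
Step 5: x=[5.4996] v=[-4.7077]
Step 6: x=[4.5061] v=[-3.9742]
Step 7: x=[3.8260] v=[-2.7203]
Step 8: x=[3.5485] v=[-1.1101]
Step 9: x=[3.7099] v=[0.6455]
First v>=0 after going negative at step 9, time=2.2500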